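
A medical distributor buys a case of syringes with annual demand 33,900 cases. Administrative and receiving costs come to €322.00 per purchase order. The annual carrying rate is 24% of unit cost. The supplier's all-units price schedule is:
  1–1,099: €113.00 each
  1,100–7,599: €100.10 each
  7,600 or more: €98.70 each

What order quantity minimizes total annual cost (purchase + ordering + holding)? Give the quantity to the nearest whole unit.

Q* ≈ 1,100 cases

Holding cost per unit per year at price C is H = 0.24·C.
Evaluate total cost at each tier's feasible EOQ or, if the EOQ is below the tier, at the tier's minimum quantity.
EOQ at €113.00 = 897.2 (feasible in tier 1): TC = 33,900×€113.00 + (33,900/897.2)×322 + (897.2/2)×0.24×€113.00 = €3,855,032.55.
EOQ at €100.10 = 953.3 < 1100, so use break Q=1100: TC = 33,900×€100.10 + (33,900/1100.0)×322 + (1100.0/2)×0.24×€100.10 = €3,416,526.65.
EOQ at €98.70 = 960.0 < 7600, so use break Q=7600: TC = 33,900×€98.70 + (33,900/7600.0)×322 + (7600.0/2)×0.24×€98.70 = €3,437,380.69.
Lowest total cost is €3,416,526.65 at Q = 1100.0.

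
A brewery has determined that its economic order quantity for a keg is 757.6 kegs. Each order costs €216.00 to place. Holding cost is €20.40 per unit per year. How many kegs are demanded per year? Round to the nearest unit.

The basic EOQ model gives Q* = √(2DS/H); rearrange for the unknown.
From Q* = √(2DS/H): D = Q*²H / (2S) = 757.6² × 20.4 / (2 × 216) = 27103.561.

D ≈ 27,104 kegs per year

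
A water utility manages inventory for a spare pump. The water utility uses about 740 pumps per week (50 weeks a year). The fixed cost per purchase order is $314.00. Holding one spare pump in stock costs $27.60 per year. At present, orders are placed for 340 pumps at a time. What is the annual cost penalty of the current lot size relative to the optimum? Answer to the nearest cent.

Extra cost ≈ $13,538.42 per year

Annual demand D = 740 × 50 = 37,000.
EOQ = √(2DS/H) = √(2 × 37,000 × 314 / 27.6) ≈ 917.54.
Cost at Q* = (D/Q*)S + (Q*/2)H = √(2DSH) ≈ $25,324.17.
Cost at Q = 340: (37,000/340)×314 + (340/2)×27.6 = $34,170.59 + $4,692.00 = $38,862.59.
Excess = $38,862.59 − $25,324.17 = $13,538.42.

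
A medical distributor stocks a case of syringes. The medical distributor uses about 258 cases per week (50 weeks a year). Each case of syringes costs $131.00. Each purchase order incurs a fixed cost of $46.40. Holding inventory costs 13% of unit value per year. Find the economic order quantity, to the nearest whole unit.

Annual demand D = 258 × 50 = 12,900.
Holding cost H = 0.13 × $131.00 = $17.0300 per unit per year.
EOQ = √(2DS / H) = √(2 × 12,900 × 46.4 / 17.03).
= √(1,197,120 / 17.03) = √70,294.7739 ≈ 265.132.

Q* ≈ 265 cases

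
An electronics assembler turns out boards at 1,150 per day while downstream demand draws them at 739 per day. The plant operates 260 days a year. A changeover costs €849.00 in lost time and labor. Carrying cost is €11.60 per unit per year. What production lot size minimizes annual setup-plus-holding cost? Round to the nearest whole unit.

Q* ≈ 8,871 boards

Annual demand D = 739 × 260 = 192,140.
Production build-up factor (1 − d/p) = 1 − 739/1,150 = 0.3574.
Q* = √(2DS / (H(1 − d/p))) = √(2 × 192,140 × 849 / (11.6 × 0.3574)).
= √(326,253,720 / 4.1457) ≈ 8871.085.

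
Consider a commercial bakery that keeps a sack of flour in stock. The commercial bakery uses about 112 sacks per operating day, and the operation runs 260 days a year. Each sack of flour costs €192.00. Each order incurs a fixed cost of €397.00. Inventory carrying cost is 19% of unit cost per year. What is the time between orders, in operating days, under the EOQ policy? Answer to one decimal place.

T ≈ 7.1 days

Annual demand D = 112 × 260 = 29,120.
Holding cost H = 0.19 × €192.00 = €36.4800 per unit per year.
Q* = √(2DS/H) = √(2 × 29,120 × 397 / 36.48) ≈ 796.12.
Cycle time = Q*/D × 260 = 796.12 / 29,120 × 260 ≈ 7.108 days.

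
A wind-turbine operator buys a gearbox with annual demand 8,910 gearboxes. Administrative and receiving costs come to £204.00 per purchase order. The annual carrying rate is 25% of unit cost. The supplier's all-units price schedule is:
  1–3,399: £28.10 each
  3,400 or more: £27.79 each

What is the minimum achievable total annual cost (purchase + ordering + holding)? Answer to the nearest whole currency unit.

TC* ≈ £255,424

Holding cost per unit per year at price C is H = 0.25·C.
For each price level, check whether its EOQ is feasible; otherwise the best quantity at that price is the breakpoint.
EOQ at £28.10 = 719.4 (feasible in tier 1): TC = 8,910×£28.10 + (8,910/719.4)×204 + (719.4/2)×0.25×£28.10 = £255,424.50.
EOQ at £27.79 = 723.4 < 3400, so use break Q=3400: TC = 8,910×£27.79 + (8,910/3400.0)×204 + (3400.0/2)×0.25×£27.79 = £259,954.25.
Lowest total cost among the candidates is at Q = 719.4.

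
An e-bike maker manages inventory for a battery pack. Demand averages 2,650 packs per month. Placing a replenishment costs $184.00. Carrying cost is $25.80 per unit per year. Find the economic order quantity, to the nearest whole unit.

Annual demand D = 2,650 × 12 = 31,800.
EOQ = √(2DS / H) = √(2 × 31,800 × 184 / 25.8).
= √(11,702,400 / 25.8) = √453,581.3953 ≈ 673.485.

Q* ≈ 673 packs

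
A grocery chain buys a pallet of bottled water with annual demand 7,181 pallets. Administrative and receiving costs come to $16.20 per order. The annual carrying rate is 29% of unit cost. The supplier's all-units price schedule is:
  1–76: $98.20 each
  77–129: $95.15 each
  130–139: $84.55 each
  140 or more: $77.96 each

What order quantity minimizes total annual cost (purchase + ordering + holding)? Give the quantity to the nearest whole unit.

Q* ≈ 140 pallets

Holding cost per unit per year at price C is H = 0.29·C.
For each price level, check whether its EOQ is feasible; otherwise the best quantity at that price is the breakpoint.
Tier 1 ($98.20): EOQ = 90.4 exceeds tier's upper bound 76, so this tier is dominated.
EOQ at $95.15 = 91.8 (feasible in tier 2): TC = 7,181×$95.15 + (7,181/91.8)×16.2 + (91.8/2)×0.29×$95.15 = $685,805.93.
EOQ at $84.55 = 97.4 < 130, so use break Q=130: TC = 7,181×$84.55 + (7,181/130.0)×16.2 + (130.0/2)×0.29×$84.55 = $609,642.18.
EOQ at $77.96 = 101.4 < 140, so use break Q=140: TC = 7,181×$77.96 + (7,181/140.0)×16.2 + (140.0/2)×0.29×$77.96 = $562,244.29.
Lowest total cost is $562,244.29 at Q = 140.0.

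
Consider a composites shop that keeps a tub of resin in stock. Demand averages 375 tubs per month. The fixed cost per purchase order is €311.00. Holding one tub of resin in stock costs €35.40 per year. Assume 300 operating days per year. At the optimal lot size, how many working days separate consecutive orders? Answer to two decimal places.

Annual demand D = 375 × 12 = 4,500.
The optimal lot size = √(2DS/H) = √(2 × 4,500 × 311 / 35.4) ≈ 281.19.
Cycle time = Q*/D × 300 = 281.19 / 4,500 × 300 ≈ 18.746 days.

T ≈ 18.75 days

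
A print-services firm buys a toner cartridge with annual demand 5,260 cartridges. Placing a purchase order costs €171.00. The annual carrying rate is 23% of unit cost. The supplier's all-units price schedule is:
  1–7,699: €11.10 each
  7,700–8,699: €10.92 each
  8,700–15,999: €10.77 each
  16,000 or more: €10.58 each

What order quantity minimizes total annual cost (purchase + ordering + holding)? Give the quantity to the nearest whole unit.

Holding cost per unit per year at price C is H = 0.23·C.
Evaluate total cost at each tier's feasible EOQ or, if the EOQ is below the tier, at the tier's minimum quantity.
EOQ at €11.10 = 839.4 (feasible in tier 1): TC = 5,260×€11.10 + (5,260/839.4)×171 + (839.4/2)×0.23×€11.10 = €60,529.05.
EOQ at €10.92 = 846.3 < 7700, so use break Q=7700: TC = 5,260×€10.92 + (5,260/7700.0)×171 + (7700.0/2)×0.23×€10.92 = €67,225.67.
EOQ at €10.77 = 852.2 < 8700, so use break Q=8700: TC = 5,260×€10.77 + (5,260/8700.0)×171 + (8700.0/2)×0.23×€10.77 = €67,528.97.
EOQ at €10.58 = 859.8 < 16000, so use break Q=16000: TC = 5,260×€10.58 + (5,260/16000.0)×171 + (16000.0/2)×0.23×€10.58 = €75,174.22.
Lowest total cost is €60,529.05 at Q = 839.4.

Q* ≈ 839 cartridges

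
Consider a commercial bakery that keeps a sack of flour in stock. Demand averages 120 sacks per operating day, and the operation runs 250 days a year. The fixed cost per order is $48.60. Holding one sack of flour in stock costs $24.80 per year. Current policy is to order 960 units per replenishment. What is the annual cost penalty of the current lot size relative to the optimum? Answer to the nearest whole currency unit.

Extra cost ≈ $4,919 per year

Annual demand D = 120 × 250 = 30,000.
EOQ = √(2DS/H) = √(2 × 30,000 × 48.6 / 24.8) ≈ 342.90.
Cost at Q* = (D/Q*)S + (Q*/2)H = √(2DSH) ≈ $8,503.93.
Cost at Q = 960: (30,000/960)×48.6 + (960/2)×24.8 = $1,518.75 + $11,904.00 = $13,422.75.
Excess = $13,422.75 − $8,503.93 = $4,918.82.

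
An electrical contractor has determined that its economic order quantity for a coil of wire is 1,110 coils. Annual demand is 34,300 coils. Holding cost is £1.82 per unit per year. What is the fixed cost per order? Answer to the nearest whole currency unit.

S ≈ £33

The basic EOQ model gives Q* = √(2DS/H); rearrange for the unknown.
From Q* = √(2DS/H): S = Q*²H / (2D) = 1,110² × 1.82 / (2 × 34,300) = 32.6884.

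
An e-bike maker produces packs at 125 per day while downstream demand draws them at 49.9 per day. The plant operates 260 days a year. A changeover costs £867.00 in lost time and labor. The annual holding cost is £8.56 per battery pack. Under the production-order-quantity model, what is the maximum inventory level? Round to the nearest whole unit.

Annual demand D = 49.9 × 260 = 12,974.
Production build-up factor (1 − d/p) = 1 − 49.9/125 = 0.6008.
Q* = √(2DS / (H(1 − d/p))) = √(2 × 12,974 × 867 / (8.56 × 0.6008)).
= √(22,496,916 / 5.1428) ≈ 2091.509.
Maximum inventory = Q*(1 − d/p) = 2091.509 × 0.6008 ≈ 1256.578.

I_max ≈ 1,257 packs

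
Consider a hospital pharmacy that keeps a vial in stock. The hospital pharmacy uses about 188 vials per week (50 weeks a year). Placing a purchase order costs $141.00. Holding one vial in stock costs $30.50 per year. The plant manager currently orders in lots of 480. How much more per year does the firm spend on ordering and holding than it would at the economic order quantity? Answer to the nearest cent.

Annual demand D = 188 × 50 = 9,400.
EOQ = √(2DS/H) = √(2 × 9,400 × 141 / 30.5) ≈ 294.81.
Cost at Q* = (D/Q*)S + (Q*/2)H = √(2DSH) ≈ $8,991.63.
Cost at Q = 480: (9,400/480)×141 + (480/2)×30.5 = $2,761.25 + $7,320.00 = $10,081.25.
Excess = $10,081.25 − $8,991.63 = $1,089.62.

Extra cost ≈ $1,089.62 per year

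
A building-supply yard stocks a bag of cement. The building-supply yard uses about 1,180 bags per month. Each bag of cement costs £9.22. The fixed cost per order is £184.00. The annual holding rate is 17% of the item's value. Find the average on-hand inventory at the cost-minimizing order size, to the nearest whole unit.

Annual demand D = 1,180 × 12 = 14,160.
Holding cost H = 0.17 × £9.22 = £1.5674 per unit per year.
EOQ = √(2DS/H) = √(2 × 14,160 × 184 / 1.5674) ≈ 1823.33.
Average inventory = Q*/2 ≈ 1823.33 / 2 = 911.666.

Average inventory ≈ 912 bags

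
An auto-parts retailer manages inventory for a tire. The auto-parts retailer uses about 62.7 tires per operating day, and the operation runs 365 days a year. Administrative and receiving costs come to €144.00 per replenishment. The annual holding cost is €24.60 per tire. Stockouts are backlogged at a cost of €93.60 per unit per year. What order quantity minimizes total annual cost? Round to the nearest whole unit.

Q* ≈ 582 tires

Annual demand D = 62.7 × 365 = 22,885.5.
With planned backorders, Q* = √(2DS/H) · √((H+B)/B).
√(2DS/H) = √(2 × 22,885.5 × 144 / 24.6) = 517.617.
√((H+B)/B) = √((24.6+93.6)/93.6) = 1.1238.
Q* ≈ 581.674.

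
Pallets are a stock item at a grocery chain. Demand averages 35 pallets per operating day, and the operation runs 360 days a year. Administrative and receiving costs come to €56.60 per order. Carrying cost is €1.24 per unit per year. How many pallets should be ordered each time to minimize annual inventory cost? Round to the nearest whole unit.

Annual demand D = 35 × 360 = 12,600.
EOQ = √(2DS / H) = √(2 × 12,600 × 56.6 / 1.24).
= √(1,426,320 / 1.24) = √1,150,258.0645 ≈ 1072.501.

Q* ≈ 1,073 pallets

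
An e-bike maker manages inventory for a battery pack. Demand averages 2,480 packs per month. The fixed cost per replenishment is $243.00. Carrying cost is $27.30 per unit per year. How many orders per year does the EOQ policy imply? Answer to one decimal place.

Annual demand D = 2,480 × 12 = 29,760.
Q* = √(2DS/H) = √(2 × 29,760 × 243 / 27.3) ≈ 727.87.
Orders per year = D / Q* = 29,760 / 727.87 ≈ 40.886.

N ≈ 40.9 orders per year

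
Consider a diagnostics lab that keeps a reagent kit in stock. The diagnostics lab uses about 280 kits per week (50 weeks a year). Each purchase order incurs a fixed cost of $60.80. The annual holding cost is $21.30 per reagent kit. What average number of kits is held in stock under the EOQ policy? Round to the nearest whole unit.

Annual demand D = 280 × 50 = 14,000.
EOQ = √(2DS/H) = √(2 × 14,000 × 60.8 / 21.3) ≈ 282.71.
Average inventory = Q*/2 ≈ 282.71 / 2 = 141.355.

Average inventory ≈ 141 kits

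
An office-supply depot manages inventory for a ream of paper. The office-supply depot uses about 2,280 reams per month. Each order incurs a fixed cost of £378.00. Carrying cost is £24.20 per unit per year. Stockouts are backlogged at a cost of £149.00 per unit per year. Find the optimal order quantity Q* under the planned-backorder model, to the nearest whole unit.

Annual demand D = 2,280 × 12 = 27,360.
With planned backorders, Q* = √(2DS/H) · √((H+B)/B).
√(2DS/H) = √(2 × 27,360 × 378 / 24.2) = 924.509.
√((H+B)/B) = √((24.2+149)/149) = 1.0782.
Q* ≈ 996.763.

Q* ≈ 997 reams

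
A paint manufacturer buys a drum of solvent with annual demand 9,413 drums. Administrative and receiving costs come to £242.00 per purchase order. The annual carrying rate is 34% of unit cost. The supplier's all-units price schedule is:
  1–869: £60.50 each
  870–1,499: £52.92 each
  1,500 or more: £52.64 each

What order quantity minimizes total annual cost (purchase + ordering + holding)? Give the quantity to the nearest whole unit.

Holding cost per unit per year at price C is H = 0.34·C.
Candidates are each tier's EOQ (if it falls in that tier) and each price-break quantity.
EOQ at £60.50 = 470.6 (feasible in tier 1): TC = 9,413×£60.50 + (9,413/470.6)×242 + (470.6/2)×0.34×£60.50 = £579,167.14.
EOQ at £52.92 = 503.2 < 870, so use break Q=870: TC = 9,413×£52.92 + (9,413/870.0)×242 + (870.0/2)×0.34×£52.92 = £508,581.16.
EOQ at £52.64 = 504.5 < 1500, so use break Q=1500: TC = 9,413×£52.64 + (9,413/1500.0)×242 + (1500.0/2)×0.34×£52.64 = £510,442.15.
Lowest total cost is £508,581.16 at Q = 870.0.

Q* ≈ 870 drums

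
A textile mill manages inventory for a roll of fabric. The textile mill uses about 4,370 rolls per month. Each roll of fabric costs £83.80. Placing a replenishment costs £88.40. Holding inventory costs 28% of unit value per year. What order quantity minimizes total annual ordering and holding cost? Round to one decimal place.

Annual demand D = 4,370 × 12 = 52,440.
Holding cost H = 0.28 × £83.80 = £23.4640 per unit per year.
EOQ = √(2DS / H) = √(2 × 52,440 × 88.4 / 23.464).
= √(9,271,392 / 23.464) = √395,132.6287 ≈ 628.596.

Q* ≈ 628.6 rolls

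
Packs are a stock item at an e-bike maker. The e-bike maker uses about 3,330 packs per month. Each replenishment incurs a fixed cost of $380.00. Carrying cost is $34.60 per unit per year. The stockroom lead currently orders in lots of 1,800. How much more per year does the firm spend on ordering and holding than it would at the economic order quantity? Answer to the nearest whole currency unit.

Annual demand D = 3,330 × 12 = 39,960.
EOQ = √(2DS/H) = √(2 × 39,960 × 380 / 34.6) ≈ 936.87.
Cost at Q* = (D/Q*)S + (Q*/2)H = √(2DSH) ≈ $32,415.86.
Cost at Q = 1,800: (39,960/1,800)×380 + (1,800/2)×34.6 = $8,436.00 + $31,140.00 = $39,576.00.
Excess = $39,576.00 − $32,415.86 = $7,160.14.

Extra cost ≈ $7,160 per year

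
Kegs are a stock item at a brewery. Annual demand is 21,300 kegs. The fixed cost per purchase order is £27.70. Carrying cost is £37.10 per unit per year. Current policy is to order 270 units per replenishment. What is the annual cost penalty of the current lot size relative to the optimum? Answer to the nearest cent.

EOQ = √(2DS/H) = √(2 × 21,300 × 27.7 / 37.1) ≈ 178.34.
Cost at Q* = (D/Q*)S + (Q*/2)H = √(2DSH) ≈ £6,616.55.
Cost at Q = 270: (21,300/270)×27.7 + (270/2)×37.1 = £2,185.22 + £5,008.50 = £7,193.72.
Excess = £7,193.72 − £6,616.55 = £577.17.

Extra cost ≈ £577.17 per year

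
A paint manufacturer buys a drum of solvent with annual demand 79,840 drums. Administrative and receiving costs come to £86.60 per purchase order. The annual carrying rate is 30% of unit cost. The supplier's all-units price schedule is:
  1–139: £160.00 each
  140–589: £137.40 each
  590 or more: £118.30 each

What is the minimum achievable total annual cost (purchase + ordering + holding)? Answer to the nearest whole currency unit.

Holding cost per unit per year at price C is H = 0.30·C.
For each price level, check whether its EOQ is feasible; otherwise the best quantity at that price is the breakpoint.
Tier 1 (£160.00): EOQ = 536.7 exceeds tier's upper bound 139, so this tier is dominated.
EOQ at £137.40 = 579.2 (feasible in tier 2): TC = 79,840×£137.40 + (79,840/579.2)×86.6 + (579.2/2)×0.30×£137.40 = £10,993,890.72.
EOQ at £118.30 = 624.2 (feasible in tier 3): TC = 79,840×£118.30 + (79,840/624.2)×86.6 + (624.2/2)×0.30×£118.30 = £9,467,225.24.
Lowest total cost among the candidates is at Q = 624.2.

TC* ≈ £9,467,225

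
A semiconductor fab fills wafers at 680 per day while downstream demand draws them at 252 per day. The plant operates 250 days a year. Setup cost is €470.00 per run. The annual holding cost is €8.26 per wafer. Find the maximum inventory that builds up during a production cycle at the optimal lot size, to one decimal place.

Annual demand D = 252 × 250 = 63,000.
Production build-up factor (1 − d/p) = 1 − 252/680 = 0.6294.
Q* = √(2DS / (H(1 − d/p))) = √(2 × 63,000 × 470 / (8.26 × 0.6294)).
= √(59,220,000 / 5.1989) ≈ 3375.023.
Maximum inventory = Q*(1 − d/p) = 3375.023 × 0.6294 ≈ 2124.279.

I_max ≈ 2,124.3 wafers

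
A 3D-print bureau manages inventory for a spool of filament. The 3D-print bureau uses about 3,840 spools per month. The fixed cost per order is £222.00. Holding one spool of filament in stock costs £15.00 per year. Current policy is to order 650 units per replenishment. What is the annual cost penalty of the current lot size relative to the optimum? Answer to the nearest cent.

Extra cost ≈ £3,094.74 per year

Annual demand D = 3,840 × 12 = 46,080.
EOQ = √(2DS/H) = √(2 × 46,080 × 222 / 15) ≈ 1167.89.
Cost at Q* = (D/Q*)S + (Q*/2)H = √(2DSH) ≈ £17,518.36.
Cost at Q = 650: (46,080/650)×222 + (650/2)×15 = £15,738.09 + £4,875.00 = £20,613.09.
Excess = £20,613.09 − £17,518.36 = £3,094.74.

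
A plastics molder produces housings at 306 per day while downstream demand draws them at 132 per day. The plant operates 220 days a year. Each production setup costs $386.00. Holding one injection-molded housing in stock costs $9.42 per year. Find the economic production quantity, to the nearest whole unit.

Q* ≈ 2,046 housings

Annual demand D = 132 × 220 = 29,040.
Production build-up factor (1 − d/p) = 1 − 132/306 = 0.5686.
Q* = √(2DS / (H(1 − d/p))) = √(2 × 29,040 × 386 / (9.42 × 0.5686)).
= √(22,418,880 / 5.3565) ≈ 2045.821.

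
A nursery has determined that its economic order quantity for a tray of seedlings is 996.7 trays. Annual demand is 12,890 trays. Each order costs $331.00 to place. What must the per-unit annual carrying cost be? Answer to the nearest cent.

H ≈ $8.59

Invert the EOQ relation Q*² = 2DS/H.
From Q* = √(2DS/H): H = 2DS / Q*² = 2 × 12,890 × 331 / 996.7² = 8.5898.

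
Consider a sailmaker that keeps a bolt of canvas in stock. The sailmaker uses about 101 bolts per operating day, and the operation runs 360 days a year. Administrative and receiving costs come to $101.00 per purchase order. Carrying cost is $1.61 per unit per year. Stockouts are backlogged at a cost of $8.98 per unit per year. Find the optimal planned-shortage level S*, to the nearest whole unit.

Annual demand D = 101 × 360 = 36,360.
With planned backorders, Q* = √(2DS/H) · √((H+B)/B).
√(2DS/H) = √(2 × 36,360 × 101 / 1.61) = 2135.869.
√((H+B)/B) = √((1.61+8.98)/8.98) = 1.0859.
Q* ≈ 2319.447.
S* = Q* · H/(H+B) = 2319.447 × 1.61/10.59 ≈ 352.626.

S* ≈ 353 bolts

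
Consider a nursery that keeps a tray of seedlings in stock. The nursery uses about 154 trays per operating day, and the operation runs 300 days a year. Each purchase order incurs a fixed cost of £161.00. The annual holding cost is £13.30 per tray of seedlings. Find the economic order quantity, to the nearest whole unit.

Q* ≈ 1,058 trays

Annual demand D = 154 × 300 = 46,200.
EOQ = √(2DS / H) = √(2 × 46,200 × 161 / 13.3).
= √(14,876,400 / 13.3) = √1,118,526.3158 ≈ 1057.604.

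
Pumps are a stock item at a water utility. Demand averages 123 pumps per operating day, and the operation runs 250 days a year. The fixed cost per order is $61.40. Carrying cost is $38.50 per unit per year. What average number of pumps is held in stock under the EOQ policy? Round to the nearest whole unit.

Average inventory ≈ 157 pumps

Annual demand D = 123 × 250 = 30,750.
EOQ = √(2DS/H) = √(2 × 30,750 × 61.4 / 38.5) ≈ 313.18.
Average inventory = Q*/2 ≈ 313.18 / 2 = 156.589.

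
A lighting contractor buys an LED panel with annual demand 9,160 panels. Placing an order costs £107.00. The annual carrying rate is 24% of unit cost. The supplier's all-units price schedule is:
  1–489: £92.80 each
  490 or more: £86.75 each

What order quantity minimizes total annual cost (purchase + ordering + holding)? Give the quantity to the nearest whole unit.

Holding cost per unit per year at price C is H = 0.24·C.
Candidates are each tier's EOQ (if it falls in that tier) and each price-break quantity.
EOQ at £92.80 = 296.7 (feasible in tier 1): TC = 9,160×£92.80 + (9,160/296.7)×107 + (296.7/2)×0.24×£92.80 = £856,655.46.
EOQ at £86.75 = 306.8 < 490, so use break Q=490: TC = 9,160×£86.75 + (9,160/490.0)×107 + (490.0/2)×0.24×£86.75 = £801,731.14.
Lowest total cost is £801,731.14 at Q = 490.0.

Q* ≈ 490 panels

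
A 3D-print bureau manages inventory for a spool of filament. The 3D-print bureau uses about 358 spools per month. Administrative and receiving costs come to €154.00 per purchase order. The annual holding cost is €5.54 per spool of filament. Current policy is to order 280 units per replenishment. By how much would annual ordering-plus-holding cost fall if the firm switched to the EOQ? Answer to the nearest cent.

Annual demand D = 358 × 12 = 4,296.
EOQ = √(2DS/H) = √(2 × 4,296 × 154 / 5.54) ≈ 488.71.
Cost at Q* = (D/Q*)S + (Q*/2)H = √(2DSH) ≈ €2,707.46.
Cost at Q = 280: (4,296/280)×154 + (280/2)×5.54 = €2,362.80 + €775.60 = €3,138.40.
Excess = €3,138.40 − €2,707.46 = €430.94.

Extra cost ≈ €430.94 per year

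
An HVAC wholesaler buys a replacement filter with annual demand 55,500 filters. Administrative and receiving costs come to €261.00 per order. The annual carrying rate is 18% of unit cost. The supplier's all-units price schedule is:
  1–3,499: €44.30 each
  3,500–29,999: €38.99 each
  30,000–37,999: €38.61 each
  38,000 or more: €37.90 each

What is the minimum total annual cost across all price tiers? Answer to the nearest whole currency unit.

Holding cost per unit per year at price C is H = 0.18·C.
Candidates are each tier's EOQ (if it falls in that tier) and each price-break quantity.
EOQ at €44.30 = 1906.1 (feasible in tier 1): TC = 55,500×€44.30 + (55,500/1906.1)×261 + (1906.1/2)×0.18×€44.30 = €2,473,849.17.
EOQ at €38.99 = 2031.7 < 3500, so use break Q=3500: TC = 55,500×€38.99 + (55,500/3500.0)×261 + (3500.0/2)×0.18×€38.99 = €2,180,365.56.
EOQ at €38.61 = 2041.7 < 30000, so use break Q=30000: TC = 55,500×€38.61 + (55,500/30000.0)×261 + (30000.0/2)×0.18×€38.61 = €2,247,584.85.
EOQ at €37.90 = 2060.8 < 38000, so use break Q=38000: TC = 55,500×€37.90 + (55,500/38000.0)×261 + (38000.0/2)×0.18×€37.90 = €2,233,449.20.
Lowest total cost among the candidates is at Q = 3500.0.

TC* ≈ €2,180,366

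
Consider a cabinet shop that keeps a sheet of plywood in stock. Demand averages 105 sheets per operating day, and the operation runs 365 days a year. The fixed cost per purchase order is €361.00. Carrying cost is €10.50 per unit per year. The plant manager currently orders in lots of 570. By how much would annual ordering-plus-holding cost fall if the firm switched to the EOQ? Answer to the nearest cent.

Extra cost ≈ €10,219.71 per year

Annual demand D = 105 × 365 = 38,325.
EOQ = √(2DS/H) = √(2 × 38,325 × 361 / 10.5) ≈ 1623.36.
Cost at Q* = (D/Q*)S + (Q*/2)H = √(2DSH) ≈ €17,045.29.
Cost at Q = 570: (38,325/570)×361 + (570/2)×10.5 = €24,272.50 + €2,992.50 = €27,265.00.
Excess = €27,265.00 − €17,045.29 = €10,219.71.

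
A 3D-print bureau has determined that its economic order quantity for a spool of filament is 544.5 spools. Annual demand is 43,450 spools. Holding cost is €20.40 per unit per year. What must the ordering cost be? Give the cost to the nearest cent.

Invert the EOQ relation Q*² = 2DS/H.
From Q* = √(2DS/H): S = Q*²H / (2D) = 544.5² × 20.4 / (2 × 43,450) = 69.5995.

S ≈ €69.60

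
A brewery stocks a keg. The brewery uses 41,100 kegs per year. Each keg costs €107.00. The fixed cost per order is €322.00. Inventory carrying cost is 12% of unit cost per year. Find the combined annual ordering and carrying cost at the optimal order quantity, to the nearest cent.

Holding cost H = 0.12 × €107.00 = €12.8400 per unit per year.
Q* = √(2DS/H) = √(2 × 41,100 × 322 / 12.84) ≈ 1435.76.
At the optimum the two cost components are equal, so total cost = 2·(Q*/2)H = Q*·H.
Minimum total = √(2DSH) = √(2 × 41,100 × 322 × 12.84) ≈ 18435.136.

TC* ≈ €18,435.14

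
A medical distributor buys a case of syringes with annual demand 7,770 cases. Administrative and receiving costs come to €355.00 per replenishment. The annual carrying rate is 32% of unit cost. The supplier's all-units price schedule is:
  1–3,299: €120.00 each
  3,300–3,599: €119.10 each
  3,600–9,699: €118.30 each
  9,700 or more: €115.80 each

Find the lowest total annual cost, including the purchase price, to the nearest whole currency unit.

Holding cost per unit per year at price C is H = 0.32·C.
Candidates are each tier's EOQ (if it falls in that tier) and each price-break quantity.
EOQ at €120.00 = 379.0 (feasible in tier 1): TC = 7,770×€120.00 + (7,770/379.0)×355 + (379.0/2)×0.32×€120.00 = €946,954.77.
EOQ at €119.10 = 380.5 < 3300, so use break Q=3300: TC = 7,770×€119.10 + (7,770/3300.0)×355 + (3300.0/2)×0.32×€119.10 = €989,127.66.
EOQ at €118.30 = 381.7 < 3600, so use break Q=3600: TC = 7,770×€118.30 + (7,770/3600.0)×355 + (3600.0/2)×0.32×€118.30 = €988,098.01.
EOQ at €115.80 = 385.8 < 9700, so use break Q=9700: TC = 7,770×€115.80 + (7,770/9700.0)×355 + (9700.0/2)×0.32×€115.80 = €1,079,771.97.
Lowest total cost among the candidates is at Q = 379.0.

TC* ≈ €946,955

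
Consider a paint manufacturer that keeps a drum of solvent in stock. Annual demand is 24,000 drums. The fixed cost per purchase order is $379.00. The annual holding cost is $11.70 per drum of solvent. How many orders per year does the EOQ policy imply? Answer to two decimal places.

N ≈ 19.25 orders per year

EOQ = √(2DS/H) = √(2 × 24,000 × 379 / 11.7) ≈ 1246.94.
Orders per year = D / Q* = 24,000 / 1246.94 ≈ 19.247.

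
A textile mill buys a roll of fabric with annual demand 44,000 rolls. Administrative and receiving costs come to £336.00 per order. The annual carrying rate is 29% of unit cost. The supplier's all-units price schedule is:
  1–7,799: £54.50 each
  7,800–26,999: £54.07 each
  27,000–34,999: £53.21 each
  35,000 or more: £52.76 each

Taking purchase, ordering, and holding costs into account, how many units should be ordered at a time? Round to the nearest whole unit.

Holding cost per unit per year at price C is H = 0.29·C.
Candidates are each tier's EOQ (if it falls in that tier) and each price-break quantity.
EOQ at £54.50 = 1367.8 (feasible in tier 1): TC = 44,000×£54.50 + (44,000/1367.8)×336 + (1367.8/2)×0.29×£54.50 = £2,419,617.64.
EOQ at £54.07 = 1373.2 < 7800, so use break Q=7800: TC = 44,000×£54.07 + (44,000/7800.0)×336 + (7800.0/2)×0.29×£54.07 = £2,442,128.55.
EOQ at £53.21 = 1384.3 < 27000, so use break Q=27000: TC = 44,000×£53.21 + (44,000/27000.0)×336 + (27000.0/2)×0.29×£53.21 = £2,550,104.71.
EOQ at £52.76 = 1390.1 < 35000, so use break Q=35000: TC = 44,000×£52.76 + (44,000/35000.0)×336 + (35000.0/2)×0.29×£52.76 = £2,589,619.40.
Lowest total cost is £2,419,617.64 at Q = 1367.8.

Q* ≈ 1,368 rolls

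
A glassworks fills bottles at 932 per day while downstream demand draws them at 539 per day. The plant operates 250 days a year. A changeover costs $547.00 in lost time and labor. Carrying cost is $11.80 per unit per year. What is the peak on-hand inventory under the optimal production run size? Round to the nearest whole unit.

Annual demand D = 539 × 250 = 134,750.
Production build-up factor (1 − d/p) = 1 − 539/932 = 0.4217.
Q* = √(2DS / (H(1 − d/p))) = √(2 × 134,750 × 547 / (11.8 × 0.4217)).
= √(147,416,500 / 4.9758) ≈ 5443.068.
Maximum inventory = Q*(1 − d/p) = 5443.068 × 0.4217 ≈ 2295.199.

I_max ≈ 2,295 bottles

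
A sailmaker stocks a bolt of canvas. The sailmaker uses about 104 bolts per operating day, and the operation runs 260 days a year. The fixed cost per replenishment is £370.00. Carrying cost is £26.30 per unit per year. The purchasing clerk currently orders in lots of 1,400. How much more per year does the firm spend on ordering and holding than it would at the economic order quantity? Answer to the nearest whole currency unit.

Extra cost ≈ £2,616 per year

Annual demand D = 104 × 260 = 27,040.
EOQ = √(2DS/H) = √(2 × 27,040 × 370 / 26.3) ≈ 872.25.
Cost at Q* = (D/Q*)S + (Q*/2)H = √(2DSH) ≈ £22,940.19.
Cost at Q = 1,400: (27,040/1,400)×370 + (1,400/2)×26.3 = £7,146.29 + £18,410.00 = £25,556.29.
Excess = £25,556.29 − £22,940.19 = £2,616.09.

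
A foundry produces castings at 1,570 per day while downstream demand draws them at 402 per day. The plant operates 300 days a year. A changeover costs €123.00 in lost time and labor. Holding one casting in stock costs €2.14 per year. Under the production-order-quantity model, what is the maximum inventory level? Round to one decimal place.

I_max ≈ 3,211.5 castings

Annual demand D = 402 × 300 = 120,600.
Production build-up factor (1 − d/p) = 1 − 402/1,570 = 0.7439.
Q* = √(2DS / (H(1 − d/p))) = √(2 × 120,600 × 123 / (2.14 × 0.7439)).
= √(29,667,600 / 1.5921) ≈ 4316.808.
Maximum inventory = Q*(1 − d/p) = 4316.808 × 0.7439 ≈ 3211.485.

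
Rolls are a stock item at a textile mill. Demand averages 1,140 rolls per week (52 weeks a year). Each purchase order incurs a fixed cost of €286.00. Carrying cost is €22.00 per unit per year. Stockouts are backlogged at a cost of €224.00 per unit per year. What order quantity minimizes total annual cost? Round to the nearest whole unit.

Q* ≈ 1,301 rolls

Annual demand D = 1,140 × 52 = 59,280.
With planned backorders, Q* = √(2DS/H) · √((H+B)/B).
√(2DS/H) = √(2 × 59,280 × 286 / 22) = 1241.483.
√((H+B)/B) = √((22+224)/224) = 1.0480.
Q* ≈ 1301.021.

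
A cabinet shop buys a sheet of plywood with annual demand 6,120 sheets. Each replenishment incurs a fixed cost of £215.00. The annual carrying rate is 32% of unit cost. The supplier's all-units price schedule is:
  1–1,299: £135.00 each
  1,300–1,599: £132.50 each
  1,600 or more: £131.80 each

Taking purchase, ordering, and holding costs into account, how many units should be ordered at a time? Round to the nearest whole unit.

Q* ≈ 247 sheets

Holding cost per unit per year at price C is H = 0.32·C.
For each price level, check whether its EOQ is feasible; otherwise the best quantity at that price is the breakpoint.
EOQ at £135.00 = 246.8 (feasible in tier 1): TC = 6,120×£135.00 + (6,120/246.8)×215 + (246.8/2)×0.32×£135.00 = £836,862.32.
EOQ at £132.50 = 249.1 < 1300, so use break Q=1300: TC = 6,120×£132.50 + (6,120/1300.0)×215 + (1300.0/2)×0.32×£132.50 = £839,472.15.
EOQ at £131.80 = 249.8 < 1600, so use break Q=1600: TC = 6,120×£131.80 + (6,120/1600.0)×215 + (1600.0/2)×0.32×£131.80 = £841,179.18.
Lowest total cost is £836,862.32 at Q = 246.8.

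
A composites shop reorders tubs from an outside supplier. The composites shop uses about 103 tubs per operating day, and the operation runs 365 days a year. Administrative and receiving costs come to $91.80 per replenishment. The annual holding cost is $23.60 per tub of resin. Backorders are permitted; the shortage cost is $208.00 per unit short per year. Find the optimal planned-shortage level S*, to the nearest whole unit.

S* ≈ 58 tubs

Annual demand D = 103 × 365 = 37,595.
With planned backorders, Q* = √(2DS/H) · √((H+B)/B).
√(2DS/H) = √(2 × 37,595 × 91.8 / 23.6) = 540.811.
√((H+B)/B) = √((23.6+208)/208) = 1.0552.
Q* ≈ 570.667.
S* = Q* · H/(H+B) = 570.667 × 23.6/231.6 ≈ 58.151.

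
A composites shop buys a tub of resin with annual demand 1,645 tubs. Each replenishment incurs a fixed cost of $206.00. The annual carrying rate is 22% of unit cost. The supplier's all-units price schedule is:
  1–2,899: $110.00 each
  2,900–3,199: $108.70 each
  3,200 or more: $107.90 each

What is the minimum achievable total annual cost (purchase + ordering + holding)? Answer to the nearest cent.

TC* ≈ $184,999.85

Holding cost per unit per year at price C is H = 0.22·C.
Candidates are each tier's EOQ (if it falls in that tier) and each price-break quantity.
EOQ at $110.00 = 167.3 (feasible in tier 1): TC = 1,645×$110.00 + (1,645/167.3)×206 + (167.3/2)×0.22×$110.00 = $184,999.85.
EOQ at $108.70 = 168.3 < 2900, so use break Q=2900: TC = 1,645×$108.70 + (1,645/2900.0)×206 + (2900.0/2)×0.22×$108.70 = $213,603.65.
EOQ at $107.90 = 169.0 < 3200, so use break Q=3200: TC = 1,645×$107.90 + (1,645/3200.0)×206 + (3200.0/2)×0.22×$107.90 = $215,582.20.
Lowest total cost among the candidates is at Q = 167.3.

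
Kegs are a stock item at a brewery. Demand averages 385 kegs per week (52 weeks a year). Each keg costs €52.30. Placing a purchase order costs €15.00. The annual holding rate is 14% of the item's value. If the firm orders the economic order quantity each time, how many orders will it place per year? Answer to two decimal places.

Annual demand D = 385 × 52 = 20,020.
Holding cost H = 0.14 × €52.30 = €7.3220 per unit per year.
Q* = √(2DS/H) = √(2 × 20,020 × 15 / 7.322) ≈ 286.40.
Orders per year = D / Q* = 20,020 / 286.40 ≈ 69.901.

N ≈ 69.90 orders per year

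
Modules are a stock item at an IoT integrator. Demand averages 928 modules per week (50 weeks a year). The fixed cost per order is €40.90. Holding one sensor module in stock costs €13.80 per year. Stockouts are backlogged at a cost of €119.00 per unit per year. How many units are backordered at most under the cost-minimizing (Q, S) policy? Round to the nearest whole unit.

S* ≈ 58 modules

Annual demand D = 928 × 50 = 46,400.
With planned backorders, Q* = √(2DS/H) · √((H+B)/B).
√(2DS/H) = √(2 × 46,400 × 40.9 / 13.8) = 524.440.
√((H+B)/B) = √((13.8+119)/119) = 1.0564.
Q* ≈ 554.015.
S* = Q* · H/(H+B) = 554.015 × 13.8/132.8 ≈ 57.571.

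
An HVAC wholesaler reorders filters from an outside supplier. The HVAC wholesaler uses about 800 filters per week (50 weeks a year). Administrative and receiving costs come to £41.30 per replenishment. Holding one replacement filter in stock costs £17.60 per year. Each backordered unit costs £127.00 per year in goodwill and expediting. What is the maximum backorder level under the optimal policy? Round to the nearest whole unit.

Annual demand D = 800 × 50 = 40,000.
With planned backorders, Q* = √(2DS/H) · √((H+B)/B).
√(2DS/H) = √(2 × 40,000 × 41.3 / 17.6) = 433.275.
√((H+B)/B) = √((17.6+127)/127) = 1.0670.
Q* ≈ 462.324.
S* = Q* · H/(H+B) = 462.324 × 17.6/144.6 ≈ 56.272.

S* ≈ 56 filters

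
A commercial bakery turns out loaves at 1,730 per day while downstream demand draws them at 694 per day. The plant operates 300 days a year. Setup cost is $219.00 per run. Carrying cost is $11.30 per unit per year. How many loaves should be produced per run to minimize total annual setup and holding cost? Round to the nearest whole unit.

Annual demand D = 694 × 300 = 208,200.
Production build-up factor (1 − d/p) = 1 − 694/1,730 = 0.5988.
Q* = √(2DS / (H(1 − d/p))) = √(2 × 208,200 × 219 / (11.3 × 0.5988)).
= √(91,191,600 / 6.7669) ≈ 3670.975.

Q* ≈ 3,671 loaves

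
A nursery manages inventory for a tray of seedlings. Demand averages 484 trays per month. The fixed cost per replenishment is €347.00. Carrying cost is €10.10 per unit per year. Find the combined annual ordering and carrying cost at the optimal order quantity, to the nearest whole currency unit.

TC* ≈ €6,380

Annual demand D = 484 × 12 = 5,808.
EOQ = √(2DS/H) = √(2 × 5,808 × 347 / 10.1) ≈ 631.73.
At Q*, ordering cost (D/Q*)S equals holding cost (Q*/2)H, each = √(DSH/2).
Minimum total = √(2DSH) = √(2 × 5,808 × 347 × 10.1) ≈ 6380.485.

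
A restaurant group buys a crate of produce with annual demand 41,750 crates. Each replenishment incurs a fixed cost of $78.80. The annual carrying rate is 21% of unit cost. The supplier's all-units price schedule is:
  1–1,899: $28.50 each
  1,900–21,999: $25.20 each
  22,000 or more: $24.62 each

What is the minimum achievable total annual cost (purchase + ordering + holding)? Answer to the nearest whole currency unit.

TC* ≈ $1,058,859

Holding cost per unit per year at price C is H = 0.21·C.
Evaluate total cost at each tier's feasible EOQ or, if the EOQ is below the tier, at the tier's minimum quantity.
EOQ at $28.50 = 1048.5 (feasible in tier 1): TC = 41,750×$28.50 + (41,750/1048.5)×78.8 + (1048.5/2)×0.21×$28.50 = $1,196,150.36.
EOQ at $25.20 = 1115.1 < 1900, so use break Q=1900: TC = 41,750×$25.20 + (41,750/1900.0)×78.8 + (1900.0/2)×0.21×$25.20 = $1,058,858.93.
EOQ at $24.62 = 1128.1 < 22000, so use break Q=22000: TC = 41,750×$24.62 + (41,750/22000.0)×78.8 + (22000.0/2)×0.21×$24.62 = $1,084,906.74.
Lowest total cost among the candidates is at Q = 1900.0.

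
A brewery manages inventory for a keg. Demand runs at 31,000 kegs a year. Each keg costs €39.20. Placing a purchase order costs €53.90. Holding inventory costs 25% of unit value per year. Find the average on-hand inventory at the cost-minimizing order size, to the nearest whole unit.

Holding cost H = 0.25 × €39.20 = €9.8000 per unit per year.
The optimal lot size = √(2DS/H) = √(2 × 31,000 × 53.9 / 9.8) ≈ 583.95.
Average inventory = Q*/2 ≈ 583.95 / 2 = 291.976.

Average inventory ≈ 292 kegs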